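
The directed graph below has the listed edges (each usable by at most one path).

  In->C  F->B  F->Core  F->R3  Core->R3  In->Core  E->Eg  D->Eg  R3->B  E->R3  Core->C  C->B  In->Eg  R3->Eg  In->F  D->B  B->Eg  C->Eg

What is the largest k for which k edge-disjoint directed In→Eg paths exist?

Assign every edge capacity 1; by Menger, the answer equals the max flow.
Path In→Eg (+1); total 1.
Path In→C→Eg (+1); total 2.
Path In→F→R3→Eg (+1); total 3.
Path In→Core→R3→B→Eg (+1); total 4.
No residual In→Eg path; max flow = 4.
Certifying cut of size 4: {In→C, In→Core, In→Eg, In→F}.

4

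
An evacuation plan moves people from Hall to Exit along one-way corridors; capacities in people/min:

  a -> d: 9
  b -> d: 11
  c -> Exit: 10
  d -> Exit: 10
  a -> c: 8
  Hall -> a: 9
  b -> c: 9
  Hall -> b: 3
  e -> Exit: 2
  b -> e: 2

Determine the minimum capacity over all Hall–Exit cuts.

12

Augment Hall→a→c→Exit: bottleneck 8, flow now 8.
Augment Hall→a→d→Exit: bottleneck 1, flow now 9.
Augment Hall→b→c→Exit: bottleneck 2, flow now 11.
Augment Hall→b→d→Exit: bottleneck 1, flow now 12.
No augmenting path remains; maximum flow = 12.
By max-flow min-cut, the minimum cut capacity equals the max flow.
In the residual graph, reachable from Hall: {Hall}.
Min-cut edges: Hall→a (9), Hall→b (3); capacity 9 + 3 = 12.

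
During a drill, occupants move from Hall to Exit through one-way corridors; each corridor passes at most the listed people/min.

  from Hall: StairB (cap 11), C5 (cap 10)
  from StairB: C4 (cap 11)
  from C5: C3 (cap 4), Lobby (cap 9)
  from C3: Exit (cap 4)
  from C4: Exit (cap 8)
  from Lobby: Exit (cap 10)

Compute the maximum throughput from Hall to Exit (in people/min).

Augment Hall→StairB→C4→Exit: bottleneck 8, flow now 8.
Augment Hall→C5→C3→Exit: bottleneck 4, flow now 12.
Augment Hall→C5→Lobby→Exit: bottleneck 6, flow now 18.
No augmenting path remains; maximum flow = 18.
In the residual graph, reachable from Hall: {Hall, StairB, C4}.
Min-cut edges: Hall→C5 (10), C4→Exit (8); capacity 10 + 8 = 18.
This cut is saturated, so no flow can exceed 18.

18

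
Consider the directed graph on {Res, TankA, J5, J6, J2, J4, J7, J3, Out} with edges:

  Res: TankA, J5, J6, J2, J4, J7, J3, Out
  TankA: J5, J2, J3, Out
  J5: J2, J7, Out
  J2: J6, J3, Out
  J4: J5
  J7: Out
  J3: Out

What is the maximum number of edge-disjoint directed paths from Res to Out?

Assign every edge capacity 1; by Menger, the answer equals the max flow.
Path Res→Out (+1); total 1.
Path Res→TankA→Out (+1); total 2.
Path Res→J5→Out (+1); total 3.
Path Res→J2→Out (+1); total 4.
Path Res→J7→Out (+1); total 5.
Path Res→J3→Out (+1); total 6.
No residual Res→Out path; max flow = 6.
Certifying cut of size 6: {J2→Out, J3→Out, J5→Out, J7→Out, Res→Out, Res→TankA}.

6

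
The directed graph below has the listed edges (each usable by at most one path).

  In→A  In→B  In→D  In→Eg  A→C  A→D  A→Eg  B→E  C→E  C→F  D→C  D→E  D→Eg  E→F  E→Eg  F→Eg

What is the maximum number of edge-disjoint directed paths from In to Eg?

Assign every edge capacity 1; by Menger, the answer equals the max flow.
Path In→Eg (+1); total 1.
Path In→A→Eg (+1); total 2.
Path In→D→Eg (+1); total 3.
Path In→B→E→Eg (+1); total 4.
No residual In→Eg path; max flow = 4.
Certifying cut of size 4: {In→A, In→B, In→D, In→Eg}.

4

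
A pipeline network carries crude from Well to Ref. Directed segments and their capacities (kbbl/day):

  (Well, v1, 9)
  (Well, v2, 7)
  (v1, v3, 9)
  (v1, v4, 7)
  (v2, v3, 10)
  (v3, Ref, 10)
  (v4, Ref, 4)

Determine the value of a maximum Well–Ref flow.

14

Augment Well→v1→v3→Ref: bottleneck 9, flow now 9.
Augment Well→v2→v3→Ref: bottleneck 1, flow now 10.
Augment Well→v2→v3→v1→v4→Ref: bottleneck 4, flow now 14. (uses reverse residual edge)
No augmenting path remains; maximum flow = 14.
In the residual graph, reachable from Well: {Well, v1, v2, v3, v4}.
Min-cut edges: v3→Ref (10), v4→Ref (4); capacity 10 + 4 = 14.
This cut is saturated, so no flow can exceed 14.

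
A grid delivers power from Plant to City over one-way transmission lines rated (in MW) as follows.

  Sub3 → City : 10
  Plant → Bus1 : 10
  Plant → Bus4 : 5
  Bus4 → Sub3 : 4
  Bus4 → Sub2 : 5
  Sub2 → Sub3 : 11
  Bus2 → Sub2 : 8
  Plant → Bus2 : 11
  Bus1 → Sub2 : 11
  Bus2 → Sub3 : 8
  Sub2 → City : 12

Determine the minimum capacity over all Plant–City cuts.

22

Augment Plant→Bus1→Sub2→City: bottleneck 10, flow now 10.
Augment Plant→Bus2→Sub2→City: bottleneck 2, flow now 12.
Augment Plant→Bus2→Sub3→City: bottleneck 8, flow now 20.
Augment Plant→Bus4→Sub3→City: bottleneck 2, flow now 22.
No augmenting path remains; maximum flow = 22.
By max-flow min-cut, the minimum cut capacity equals the max flow.
In the residual graph, reachable from Plant: {Plant, Bus1, Bus2, Bus4, Sub2, Sub3}.
Min-cut edges: Sub2→City (12), Sub3→City (10); capacity 12 + 10 = 22.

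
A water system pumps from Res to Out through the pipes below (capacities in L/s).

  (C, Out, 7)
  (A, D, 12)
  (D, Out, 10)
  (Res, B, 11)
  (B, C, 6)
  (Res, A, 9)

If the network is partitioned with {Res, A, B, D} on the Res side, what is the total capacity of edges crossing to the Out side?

16

Edges leaving {Res, A, B, D}: B→C (6), D→Out (10).
Cut capacity = 6 + 10 = 16.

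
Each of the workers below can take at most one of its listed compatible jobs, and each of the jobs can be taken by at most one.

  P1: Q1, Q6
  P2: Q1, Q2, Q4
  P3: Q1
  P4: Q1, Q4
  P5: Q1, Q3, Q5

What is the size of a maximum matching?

Unit-capacity flow: source→left, listed edges, right→sink; max matching = max flow.
Augmenting path P1→Q1 (+1); matched 1.
Augmenting path P2→Q2 (+1); matched 2.
Augmenting path P4→Q4 (+1); matched 3.
Augmenting path P5→Q3 (+1); matched 4.
Augmenting path P3→Q1→P1→Q6 (+1); matched 5.
No augmenting path remains; maximum matching = 5.
König certificate: {P1, P2, P3, P4, P5} is a vertex cover of size 5 (every listed pair touches it), so no matching can be larger.

5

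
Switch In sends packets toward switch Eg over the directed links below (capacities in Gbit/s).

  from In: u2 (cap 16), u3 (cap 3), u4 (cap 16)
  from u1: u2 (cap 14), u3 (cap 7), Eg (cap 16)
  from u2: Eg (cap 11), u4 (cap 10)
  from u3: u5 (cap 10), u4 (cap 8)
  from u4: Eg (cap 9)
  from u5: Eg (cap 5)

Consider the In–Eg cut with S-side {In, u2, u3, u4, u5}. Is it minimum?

Given cut capacity: 11 + 9 + 5 = 25.
Augment In→u2→Eg: bottleneck 11, flow now 11.
Augment In→u4→Eg: bottleneck 9, flow now 20.
Augment In→u3→u5→Eg: bottleneck 3, flow now 23.
No augmenting path remains; maximum flow = 23.
In the residual graph, reachable from In: {In, u2, u4}.
Min-cut edges: In→u3 (3), u2→Eg (11), u4→Eg (9); capacity 3 + 11 + 9 = 23.
Cut capacity 25 exceeds the max flow 23, so it is not minimum.

No — its capacity is 25, but the minimum cut has capacity 23.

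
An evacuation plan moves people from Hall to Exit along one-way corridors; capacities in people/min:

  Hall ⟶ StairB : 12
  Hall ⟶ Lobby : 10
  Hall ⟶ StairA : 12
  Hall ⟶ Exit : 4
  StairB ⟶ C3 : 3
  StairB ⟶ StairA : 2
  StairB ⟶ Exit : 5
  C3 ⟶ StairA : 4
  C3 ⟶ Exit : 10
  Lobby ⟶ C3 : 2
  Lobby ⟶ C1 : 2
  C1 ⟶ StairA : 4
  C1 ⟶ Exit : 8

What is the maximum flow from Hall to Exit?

Augment Hall→Exit: bottleneck 4, flow now 4.
Augment Hall→StairB→Exit: bottleneck 5, flow now 9.
Augment Hall→StairB→C3→Exit: bottleneck 3, flow now 12.
Augment Hall→Lobby→C3→Exit: bottleneck 2, flow now 14.
Augment Hall→Lobby→C1→Exit: bottleneck 2, flow now 16.
No augmenting path remains; maximum flow = 16.
In the residual graph, reachable from Hall: {Hall, StairB, Lobby, StairA}.
Min-cut edges: Hall→Exit (4), StairB→C3 (3), StairB→Exit (5), Lobby→C3 (2), Lobby→C1 (2); capacity 4 + 3 + 5 + 2 + 2 = 16.
This cut is saturated, so no flow can exceed 16.

16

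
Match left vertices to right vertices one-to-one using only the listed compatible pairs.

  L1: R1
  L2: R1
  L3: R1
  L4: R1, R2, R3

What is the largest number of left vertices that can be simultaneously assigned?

2

Unit-capacity flow: source→left, listed edges, right→sink; max matching = max flow.
Augmenting path L1→R1 (+1); matched 1.
Augmenting path L4→R2 (+1); matched 2.
No augmenting path remains; maximum matching = 2.
König certificate: {L4, R1} is a vertex cover of size 2 (every listed pair touches it), so no matching can be larger.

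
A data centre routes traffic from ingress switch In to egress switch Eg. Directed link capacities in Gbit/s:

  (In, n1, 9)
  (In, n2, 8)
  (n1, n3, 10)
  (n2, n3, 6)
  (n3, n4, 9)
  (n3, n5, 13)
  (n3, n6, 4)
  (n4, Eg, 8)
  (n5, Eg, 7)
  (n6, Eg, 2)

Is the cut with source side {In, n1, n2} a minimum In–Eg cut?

No — its capacity is 16, but the minimum cut has capacity 15.

Given cut capacity: 10 + 6 = 16.
Augment In→n1→n3→n4→Eg: bottleneck 8, flow now 8.
Augment In→n1→n3→n5→Eg: bottleneck 1, flow now 9.
Augment In→n2→n3→n5→Eg: bottleneck 6, flow now 15.
No augmenting path remains; maximum flow = 15.
In the residual graph, reachable from In: {In, n2}.
Min-cut edges: In→n1 (9), n2→n3 (6); capacity 9 + 6 = 15.
Cut capacity 16 exceeds the max flow 15, so it is not minimum.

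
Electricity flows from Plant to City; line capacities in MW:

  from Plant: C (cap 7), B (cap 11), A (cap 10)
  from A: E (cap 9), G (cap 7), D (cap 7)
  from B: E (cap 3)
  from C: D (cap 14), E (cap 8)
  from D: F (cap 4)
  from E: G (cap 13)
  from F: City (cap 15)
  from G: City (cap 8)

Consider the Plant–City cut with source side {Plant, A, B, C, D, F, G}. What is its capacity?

Edges leaving {Plant, A, B, C, D, F, G}: A→E (9), B→E (3), C→E (8), F→City (15), G→City (8).
Cut capacity = 9 + 3 + 8 + 15 + 8 = 43.

43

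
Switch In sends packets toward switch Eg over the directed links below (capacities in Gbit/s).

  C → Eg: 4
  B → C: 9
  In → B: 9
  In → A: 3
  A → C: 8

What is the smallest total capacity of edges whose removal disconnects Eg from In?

Augment In→A→C→Eg: bottleneck 3, flow now 3.
Augment In→B→C→Eg: bottleneck 1, flow now 4.
No augmenting path remains; maximum flow = 4.
By max-flow min-cut, the minimum cut capacity equals the max flow.
In the residual graph, reachable from In: {In, A, B, C}.
Min-cut edges: C→Eg (4); capacity 4 = 4.

4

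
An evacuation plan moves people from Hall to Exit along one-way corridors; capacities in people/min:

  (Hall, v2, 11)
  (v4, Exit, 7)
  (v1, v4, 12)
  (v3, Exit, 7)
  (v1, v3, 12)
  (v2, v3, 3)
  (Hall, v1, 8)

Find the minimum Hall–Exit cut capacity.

11

Augment Hall→v1→v3→Exit: bottleneck 7, flow now 7.
Augment Hall→v1→v4→Exit: bottleneck 1, flow now 8.
Augment Hall→v2→v3→v1→v4→Exit: bottleneck 3, flow now 11. (uses reverse residual edge)
No augmenting path remains; maximum flow = 11.
By max-flow min-cut, the minimum cut capacity equals the max flow.
In the residual graph, reachable from Hall: {Hall, v2}.
Min-cut edges: Hall→v1 (8), v2→v3 (3); capacity 8 + 3 = 11.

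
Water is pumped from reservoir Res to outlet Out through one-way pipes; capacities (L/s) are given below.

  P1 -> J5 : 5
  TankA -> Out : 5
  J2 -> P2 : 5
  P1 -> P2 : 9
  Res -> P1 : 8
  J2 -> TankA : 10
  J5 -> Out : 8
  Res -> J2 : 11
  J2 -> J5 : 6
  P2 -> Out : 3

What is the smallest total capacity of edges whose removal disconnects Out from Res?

16

Augment Res→J2→TankA→Out: bottleneck 5, flow now 5.
Augment Res→J2→P2→Out: bottleneck 3, flow now 8.
Augment Res→J2→J5→Out: bottleneck 3, flow now 11.
Augment Res→P1→J5→Out: bottleneck 5, flow now 16.
No augmenting path remains; maximum flow = 16.
By max-flow min-cut, the minimum cut capacity equals the max flow.
In the residual graph, reachable from Res: {Res, J2, P1, TankA, P2, J5}.
Min-cut edges: TankA→Out (5), P2→Out (3), J5→Out (8); capacity 5 + 3 + 8 = 16.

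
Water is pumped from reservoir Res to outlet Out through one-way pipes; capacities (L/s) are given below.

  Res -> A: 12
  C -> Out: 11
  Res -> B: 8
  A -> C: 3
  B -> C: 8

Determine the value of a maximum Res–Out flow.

Augment Res→A→C→Out: bottleneck 3, flow now 3.
Augment Res→B→C→Out: bottleneck 8, flow now 11.
No augmenting path remains; maximum flow = 11.
In the residual graph, reachable from Res: {Res, A}.
Min-cut edges: Res→B (8), A→C (3); capacity 8 + 3 = 11.
This cut is saturated, so no flow can exceed 11.

11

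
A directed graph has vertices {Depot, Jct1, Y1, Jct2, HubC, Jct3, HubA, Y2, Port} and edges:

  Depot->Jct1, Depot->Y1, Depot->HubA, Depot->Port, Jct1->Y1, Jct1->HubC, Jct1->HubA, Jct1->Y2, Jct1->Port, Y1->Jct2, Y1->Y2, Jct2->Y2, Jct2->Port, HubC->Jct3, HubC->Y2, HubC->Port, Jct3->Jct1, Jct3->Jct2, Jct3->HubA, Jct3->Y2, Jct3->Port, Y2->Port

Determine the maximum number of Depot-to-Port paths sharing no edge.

3

Assign every edge capacity 1; by Menger, the answer equals the max flow.
Path Depot→Port (+1); total 1.
Path Depot→Jct1→Port (+1); total 2.
Path Depot→Y1→Jct2→Port (+1); total 3.
No residual Depot→Port path; max flow = 3.
Certifying cut of size 3: {Depot→Jct1, Depot→Port, Depot→Y1}.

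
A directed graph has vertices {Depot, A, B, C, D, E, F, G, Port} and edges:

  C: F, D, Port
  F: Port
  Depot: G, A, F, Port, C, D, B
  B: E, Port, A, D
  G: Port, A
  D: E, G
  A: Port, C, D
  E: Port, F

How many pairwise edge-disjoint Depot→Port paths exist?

7

Assign every edge capacity 1; by Menger, the answer equals the max flow.
Path Depot→Port (+1); total 1.
Path Depot→A→Port (+1); total 2.
Path Depot→B→Port (+1); total 3.
Path Depot→C→Port (+1); total 4.
Path Depot→F→Port (+1); total 5.
Path Depot→G→Port (+1); total 6.
Path Depot→D→E→Port (+1); total 7.
No residual Depot→Port path; max flow = 7.
Certifying cut of size 7: {Depot→A, Depot→B, Depot→C, Depot→D, Depot→F, Depot→G, Depot→Port}.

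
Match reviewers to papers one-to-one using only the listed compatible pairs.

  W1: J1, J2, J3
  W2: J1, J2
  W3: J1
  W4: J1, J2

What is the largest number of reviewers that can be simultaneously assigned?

3

Unit-capacity flow: source→left, listed edges, right→sink; max matching = max flow.
Augmenting path W1→J1 (+1); matched 1.
Augmenting path W2→J2 (+1); matched 2.
Augmenting path W3→J1→W1→J3 (+1); matched 3.
No augmenting path remains; maximum matching = 3.
König certificate: {W1, J1, J2} is a vertex cover of size 3 (every listed pair touches it), so no matching can be larger.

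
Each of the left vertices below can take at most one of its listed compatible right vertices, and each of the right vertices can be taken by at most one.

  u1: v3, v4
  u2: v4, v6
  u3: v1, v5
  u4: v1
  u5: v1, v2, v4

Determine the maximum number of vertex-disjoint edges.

5

Unit-capacity flow: source→left, listed edges, right→sink; max matching = max flow.
Augmenting path u1→v3 (+1); matched 1.
Augmenting path u2→v4 (+1); matched 2.
Augmenting path u3→v1 (+1); matched 3.
Augmenting path u5→v2 (+1); matched 4.
Augmenting path u4→v1→u3→v5 (+1); matched 5.
No augmenting path remains; maximum matching = 5.
König certificate: {u1, u2, u3, u4, u5} is a vertex cover of size 5 (every listed pair touches it), so no matching can be larger.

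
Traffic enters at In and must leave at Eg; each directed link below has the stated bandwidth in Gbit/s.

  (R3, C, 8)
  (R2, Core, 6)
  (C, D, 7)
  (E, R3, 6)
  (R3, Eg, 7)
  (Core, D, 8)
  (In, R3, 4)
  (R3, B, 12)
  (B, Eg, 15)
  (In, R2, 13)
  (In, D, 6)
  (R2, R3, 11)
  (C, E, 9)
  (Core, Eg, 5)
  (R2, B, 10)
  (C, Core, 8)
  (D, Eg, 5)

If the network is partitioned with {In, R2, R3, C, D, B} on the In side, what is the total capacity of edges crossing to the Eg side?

Edges leaving {In, R2, R3, C, D, B}: R2→Core (6), R3→Eg (7), C→E (9), C→Core (8), D→Eg (5), B→Eg (15).
Cut capacity = 6 + 7 + 9 + 8 + 5 + 15 = 50.

50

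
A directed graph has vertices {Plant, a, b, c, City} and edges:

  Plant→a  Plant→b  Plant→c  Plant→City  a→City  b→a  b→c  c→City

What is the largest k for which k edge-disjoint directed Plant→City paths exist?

Assign every edge capacity 1; by Menger, the answer equals the max flow.
Path Plant→City (+1); total 1.
Path Plant→a→City (+1); total 2.
Path Plant→c→City (+1); total 3.
No residual Plant→City path; max flow = 3.
Certifying cut of size 3: {Plant→City, a→City, c→City}.

3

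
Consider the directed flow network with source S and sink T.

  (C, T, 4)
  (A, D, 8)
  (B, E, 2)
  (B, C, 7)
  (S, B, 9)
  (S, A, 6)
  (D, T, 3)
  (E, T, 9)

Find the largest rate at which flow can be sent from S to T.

Augment S→A→D→T: bottleneck 3, flow now 3.
Augment S→B→C→T: bottleneck 4, flow now 7.
Augment S→B→E→T: bottleneck 2, flow now 9.
No augmenting path remains; maximum flow = 9.
In the residual graph, reachable from S: {S, A, B, C, D}.
Min-cut edges: B→E (2), C→T (4), D→T (3); capacity 2 + 4 + 3 = 9.
This cut is saturated, so no flow can exceed 9.

9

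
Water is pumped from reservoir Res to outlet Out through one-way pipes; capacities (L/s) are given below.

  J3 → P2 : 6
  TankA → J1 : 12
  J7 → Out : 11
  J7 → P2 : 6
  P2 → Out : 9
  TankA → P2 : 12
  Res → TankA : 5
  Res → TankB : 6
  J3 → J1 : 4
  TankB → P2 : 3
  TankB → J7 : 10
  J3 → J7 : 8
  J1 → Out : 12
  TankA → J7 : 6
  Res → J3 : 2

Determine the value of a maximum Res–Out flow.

13

Augment Res→J3→J1→Out: bottleneck 2, flow now 2.
Augment Res→TankB→P2→Out: bottleneck 3, flow now 5.
Augment Res→TankB→J7→Out: bottleneck 3, flow now 8.
Augment Res→TankA→J1→Out: bottleneck 5, flow now 13.
No augmenting path remains; maximum flow = 13.
In the residual graph, reachable from Res: {Res}.
Min-cut edges: Res→J3 (2), Res→TankB (6), Res→TankA (5); capacity 2 + 6 + 5 = 13.
This cut is saturated, so no flow can exceed 13.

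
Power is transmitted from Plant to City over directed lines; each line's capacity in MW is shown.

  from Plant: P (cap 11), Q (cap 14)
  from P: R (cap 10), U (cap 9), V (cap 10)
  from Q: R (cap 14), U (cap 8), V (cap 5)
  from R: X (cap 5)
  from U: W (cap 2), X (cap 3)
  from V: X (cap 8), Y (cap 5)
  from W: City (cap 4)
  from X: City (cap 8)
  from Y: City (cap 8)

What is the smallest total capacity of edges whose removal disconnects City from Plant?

15

Augment Plant→P→R→X→City: bottleneck 5, flow now 5.
Augment Plant→P→U→W→City: bottleneck 2, flow now 7.
Augment Plant→P→U→X→City: bottleneck 3, flow now 10.
Augment Plant→P→V→Y→City: bottleneck 1, flow now 11.
Augment Plant→Q→V→Y→City: bottleneck 4, flow now 15.
No augmenting path remains; maximum flow = 15.
By max-flow min-cut, the minimum cut capacity equals the max flow.
In the residual graph, reachable from Plant: {Plant, P, Q, R, U, V, X}.
Min-cut edges: U→W (2), V→Y (5), X→City (8); capacity 2 + 5 + 8 = 15.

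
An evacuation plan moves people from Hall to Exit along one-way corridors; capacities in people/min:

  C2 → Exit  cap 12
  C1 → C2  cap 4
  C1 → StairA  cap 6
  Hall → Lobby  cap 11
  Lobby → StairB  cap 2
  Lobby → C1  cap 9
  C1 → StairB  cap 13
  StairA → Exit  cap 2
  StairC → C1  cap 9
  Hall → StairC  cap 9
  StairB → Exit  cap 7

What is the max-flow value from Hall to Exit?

13

Augment Hall→Lobby→StairB→Exit: bottleneck 2, flow now 2.
Augment Hall→StairC→C1→C2→Exit: bottleneck 4, flow now 6.
Augment Hall→StairC→C1→StairB→Exit: bottleneck 5, flow now 11.
Augment Hall→Lobby→C1→StairA→Exit: bottleneck 2, flow now 13.
No augmenting path remains; maximum flow = 13.
In the residual graph, reachable from Hall: {Hall, StairC, Lobby, C1, StairB, StairA}.
Min-cut edges: C1→C2 (4), StairB→Exit (7), StairA→Exit (2); capacity 4 + 7 + 2 = 13.
This cut is saturated, so no flow can exceed 13.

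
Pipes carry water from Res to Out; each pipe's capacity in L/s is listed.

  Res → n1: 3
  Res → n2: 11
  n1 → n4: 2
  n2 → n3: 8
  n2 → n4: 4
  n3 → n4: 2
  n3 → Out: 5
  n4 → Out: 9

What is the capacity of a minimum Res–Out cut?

Augment Res→n1→n4→Out: bottleneck 2, flow now 2.
Augment Res→n2→n3→Out: bottleneck 5, flow now 7.
Augment Res→n2→n4→Out: bottleneck 4, flow now 11.
Augment Res→n2→n3→n4→Out: bottleneck 2, flow now 13.
No augmenting path remains; maximum flow = 13.
By max-flow min-cut, the minimum cut capacity equals the max flow.
In the residual graph, reachable from Res: {Res, n1}.
Min-cut edges: Res→n2 (11), n1→n4 (2); capacity 11 + 2 = 13.

13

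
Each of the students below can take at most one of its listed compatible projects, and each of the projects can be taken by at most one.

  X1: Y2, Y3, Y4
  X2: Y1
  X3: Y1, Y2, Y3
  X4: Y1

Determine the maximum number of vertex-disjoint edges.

Unit-capacity flow: source→left, listed edges, right→sink; max matching = max flow.
Augmenting path X1→Y2 (+1); matched 1.
Augmenting path X2→Y1 (+1); matched 2.
Augmenting path X3→Y3 (+1); matched 3.
No augmenting path remains; maximum matching = 3.
König certificate: {X1, X3, Y1} is a vertex cover of size 3 (every listed pair touches it), so no matching can be larger.

3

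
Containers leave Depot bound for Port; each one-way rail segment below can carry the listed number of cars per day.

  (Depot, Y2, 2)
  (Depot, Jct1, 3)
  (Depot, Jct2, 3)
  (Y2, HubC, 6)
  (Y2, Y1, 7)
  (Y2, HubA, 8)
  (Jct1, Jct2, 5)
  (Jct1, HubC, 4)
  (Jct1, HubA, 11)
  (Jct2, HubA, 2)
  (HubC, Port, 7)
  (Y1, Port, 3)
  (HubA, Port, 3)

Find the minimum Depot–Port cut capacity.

7

Augment Depot→Y2→HubC→Port: bottleneck 2, flow now 2.
Augment Depot→Jct1→HubC→Port: bottleneck 3, flow now 5.
Augment Depot→Jct2→HubA→Port: bottleneck 2, flow now 7.
No augmenting path remains; maximum flow = 7.
By max-flow min-cut, the minimum cut capacity equals the max flow.
In the residual graph, reachable from Depot: {Depot, Jct2}.
Min-cut edges: Depot→Y2 (2), Depot→Jct1 (3), Jct2→HubA (2); capacity 2 + 3 + 2 = 7.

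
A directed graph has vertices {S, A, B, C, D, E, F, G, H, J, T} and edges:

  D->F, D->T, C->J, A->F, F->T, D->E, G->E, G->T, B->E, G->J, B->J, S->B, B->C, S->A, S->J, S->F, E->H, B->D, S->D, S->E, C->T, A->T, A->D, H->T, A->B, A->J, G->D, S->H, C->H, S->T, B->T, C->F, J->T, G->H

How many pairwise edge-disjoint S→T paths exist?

Assign every edge capacity 1; by Menger, the answer equals the max flow.
Path S→T (+1); total 1.
Path S→A→T (+1); total 2.
Path S→B→T (+1); total 3.
Path S→D→T (+1); total 4.
Path S→F→T (+1); total 5.
Path S→H→T (+1); total 6.
Path S→J→T (+1); total 7.
No residual S→T path; max flow = 7.
Certifying cut of size 7: {H→T, S→A, S→B, S→D, S→F, S→J, S→T}.

7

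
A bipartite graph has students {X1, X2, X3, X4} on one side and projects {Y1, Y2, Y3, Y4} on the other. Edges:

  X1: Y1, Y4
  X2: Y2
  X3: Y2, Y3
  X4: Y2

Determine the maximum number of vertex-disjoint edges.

Unit-capacity flow: source→left, listed edges, right→sink; max matching = max flow.
Augmenting path X1→Y1 (+1); matched 1.
Augmenting path X2→Y2 (+1); matched 2.
Augmenting path X3→Y3 (+1); matched 3.
No augmenting path remains; maximum matching = 3.
König certificate: {X1, X3, Y2} is a vertex cover of size 3 (every listed pair touches it), so no matching can be larger.

3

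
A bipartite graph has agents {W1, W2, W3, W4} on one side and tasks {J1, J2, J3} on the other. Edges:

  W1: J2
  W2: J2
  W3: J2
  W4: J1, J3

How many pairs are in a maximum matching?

Unit-capacity flow: source→left, listed edges, right→sink; max matching = max flow.
Augmenting path W1→J2 (+1); matched 1.
Augmenting path W4→J1 (+1); matched 2.
No augmenting path remains; maximum matching = 2.
König certificate: {W4, J2} is a vertex cover of size 2 (every listed pair touches it), so no matching can be larger.

2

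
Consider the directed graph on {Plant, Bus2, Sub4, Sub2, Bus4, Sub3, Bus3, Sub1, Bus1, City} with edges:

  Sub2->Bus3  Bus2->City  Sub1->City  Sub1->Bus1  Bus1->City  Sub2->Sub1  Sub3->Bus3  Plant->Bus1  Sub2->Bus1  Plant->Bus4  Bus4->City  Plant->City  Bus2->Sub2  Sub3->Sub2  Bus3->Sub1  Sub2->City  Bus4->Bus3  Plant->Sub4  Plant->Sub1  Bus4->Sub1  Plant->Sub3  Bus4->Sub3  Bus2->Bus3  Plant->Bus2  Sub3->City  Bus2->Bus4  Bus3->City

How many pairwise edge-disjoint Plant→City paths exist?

6

Assign every edge capacity 1; by Menger, the answer equals the max flow.
Path Plant→City (+1); total 1.
Path Plant→Bus2→City (+1); total 2.
Path Plant→Bus4→City (+1); total 3.
Path Plant→Sub3→City (+1); total 4.
Path Plant→Sub1→City (+1); total 5.
Path Plant→Bus1→City (+1); total 6.
No residual Plant→City path; max flow = 6.
Certifying cut of size 6: {Plant→Bus1, Plant→Bus2, Plant→Bus4, Plant→City, Plant→Sub1, Plant→Sub3}.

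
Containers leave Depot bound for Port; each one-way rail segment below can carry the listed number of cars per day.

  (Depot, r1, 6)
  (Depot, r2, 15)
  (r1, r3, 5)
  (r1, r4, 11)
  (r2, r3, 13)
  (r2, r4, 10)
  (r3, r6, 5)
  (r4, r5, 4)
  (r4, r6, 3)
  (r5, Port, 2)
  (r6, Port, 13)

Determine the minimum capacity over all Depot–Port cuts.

Augment Depot→r1→r3→r6→Port: bottleneck 5, flow now 5.
Augment Depot→r1→r4→r5→Port: bottleneck 1, flow now 6.
Augment Depot→r2→r4→r5→Port: bottleneck 1, flow now 7.
Augment Depot→r2→r4→r6→Port: bottleneck 3, flow now 10.
No augmenting path remains; maximum flow = 10.
By max-flow min-cut, the minimum cut capacity equals the max flow.
In the residual graph, reachable from Depot: {Depot, r1, r2, r3, r4, r5}.
Min-cut edges: r3→r6 (5), r4→r6 (3), r5→Port (2); capacity 5 + 3 + 2 = 10.

10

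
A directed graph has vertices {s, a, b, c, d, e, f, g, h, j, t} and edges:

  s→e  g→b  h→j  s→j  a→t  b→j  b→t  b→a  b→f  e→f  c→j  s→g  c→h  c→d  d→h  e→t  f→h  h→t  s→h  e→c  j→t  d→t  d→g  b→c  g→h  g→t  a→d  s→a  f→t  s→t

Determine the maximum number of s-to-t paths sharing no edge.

Assign every edge capacity 1; by Menger, the answer equals the max flow.
Path s→t (+1); total 1.
Path s→a→t (+1); total 2.
Path s→e→t (+1); total 3.
Path s→g→t (+1); total 4.
Path s→h→t (+1); total 5.
Path s→j→t (+1); total 6.
No residual s→t path; max flow = 6.
Certifying cut of size 6: {s→a, s→e, s→g, s→h, s→j, s→t}.

6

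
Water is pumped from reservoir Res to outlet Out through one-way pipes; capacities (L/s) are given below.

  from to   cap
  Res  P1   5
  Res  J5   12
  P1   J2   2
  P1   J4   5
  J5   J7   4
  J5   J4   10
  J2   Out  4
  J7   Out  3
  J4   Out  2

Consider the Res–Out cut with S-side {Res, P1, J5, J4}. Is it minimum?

No — its capacity is 8, but the minimum cut has capacity 7.

Given cut capacity: 2 + 4 + 2 = 8.
Augment Res→P1→J2→Out: bottleneck 2, flow now 2.
Augment Res→P1→J4→Out: bottleneck 2, flow now 4.
Augment Res→J5→J7→Out: bottleneck 3, flow now 7.
No augmenting path remains; maximum flow = 7.
In the residual graph, reachable from Res: {Res, P1, J5, J7, J4}.
Min-cut edges: P1→J2 (2), J7→Out (3), J4→Out (2); capacity 2 + 3 + 2 = 7.
Cut capacity 8 exceeds the max flow 7, so it is not minimum.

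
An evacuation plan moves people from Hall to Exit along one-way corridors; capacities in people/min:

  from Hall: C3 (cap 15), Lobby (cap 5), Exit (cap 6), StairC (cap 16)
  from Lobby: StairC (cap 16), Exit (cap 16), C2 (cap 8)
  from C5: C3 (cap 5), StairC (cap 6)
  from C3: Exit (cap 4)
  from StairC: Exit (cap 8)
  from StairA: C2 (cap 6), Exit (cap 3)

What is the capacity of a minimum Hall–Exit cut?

23

Augment Hall→Exit: bottleneck 6, flow now 6.
Augment Hall→Lobby→Exit: bottleneck 5, flow now 11.
Augment Hall→C3→Exit: bottleneck 4, flow now 15.
Augment Hall→StairC→Exit: bottleneck 8, flow now 23.
No augmenting path remains; maximum flow = 23.
By max-flow min-cut, the minimum cut capacity equals the max flow.
In the residual graph, reachable from Hall: {Hall, C3, StairC}.
Min-cut edges: Hall→Lobby (5), Hall→Exit (6), C3→Exit (4), StairC→Exit (8); capacity 5 + 6 + 4 + 8 = 23.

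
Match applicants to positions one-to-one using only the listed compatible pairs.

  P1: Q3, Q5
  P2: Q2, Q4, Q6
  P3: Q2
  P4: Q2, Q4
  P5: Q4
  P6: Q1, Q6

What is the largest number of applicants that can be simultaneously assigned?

5

Unit-capacity flow: source→left, listed edges, right→sink; max matching = max flow.
Augmenting path P1→Q3 (+1); matched 1.
Augmenting path P2→Q2 (+1); matched 2.
Augmenting path P4→Q4 (+1); matched 3.
Augmenting path P6→Q1 (+1); matched 4.
Augmenting path P3→Q2→P2→Q6 (+1); matched 5.
No augmenting path remains; maximum matching = 5.
König certificate: {P1, P2, P6, Q2, Q4} is a vertex cover of size 5 (every listed pair touches it), so no matching can be larger.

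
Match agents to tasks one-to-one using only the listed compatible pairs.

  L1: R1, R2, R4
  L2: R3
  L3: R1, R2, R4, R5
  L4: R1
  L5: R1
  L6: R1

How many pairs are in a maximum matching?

Unit-capacity flow: source→left, listed edges, right→sink; max matching = max flow.
Augmenting path L1→R1 (+1); matched 1.
Augmenting path L2→R3 (+1); matched 2.
Augmenting path L3→R2 (+1); matched 3.
Augmenting path L4→R1→L1→R4 (+1); matched 4.
No augmenting path remains; maximum matching = 4.
König certificate: {L1, L2, L3, R1} is a vertex cover of size 4 (every listed pair touches it), so no matching can be larger.

4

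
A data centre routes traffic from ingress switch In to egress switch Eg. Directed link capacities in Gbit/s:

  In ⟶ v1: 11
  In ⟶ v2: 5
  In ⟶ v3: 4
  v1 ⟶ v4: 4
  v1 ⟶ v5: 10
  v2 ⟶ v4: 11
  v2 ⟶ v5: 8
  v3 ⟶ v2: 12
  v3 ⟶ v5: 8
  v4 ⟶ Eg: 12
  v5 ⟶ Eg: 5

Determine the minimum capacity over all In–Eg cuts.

17

Augment In→v1→v4→Eg: bottleneck 4, flow now 4.
Augment In→v1→v5→Eg: bottleneck 5, flow now 9.
Augment In→v2→v4→Eg: bottleneck 5, flow now 14.
Augment In→v3→v2→v4→Eg: bottleneck 3, flow now 17.
No augmenting path remains; maximum flow = 17.
By max-flow min-cut, the minimum cut capacity equals the max flow.
In the residual graph, reachable from In: {In, v1, v2, v3, v4, v5}.
Min-cut edges: v4→Eg (12), v5→Eg (5); capacity 12 + 5 = 17.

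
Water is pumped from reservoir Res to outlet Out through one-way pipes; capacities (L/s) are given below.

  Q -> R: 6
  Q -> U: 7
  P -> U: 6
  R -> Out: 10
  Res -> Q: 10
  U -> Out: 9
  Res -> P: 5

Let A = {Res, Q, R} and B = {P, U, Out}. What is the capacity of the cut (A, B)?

Edges leaving {Res, Q, R}: Res→P (5), Q→U (7), R→Out (10).
Cut capacity = 5 + 7 + 10 = 22.

22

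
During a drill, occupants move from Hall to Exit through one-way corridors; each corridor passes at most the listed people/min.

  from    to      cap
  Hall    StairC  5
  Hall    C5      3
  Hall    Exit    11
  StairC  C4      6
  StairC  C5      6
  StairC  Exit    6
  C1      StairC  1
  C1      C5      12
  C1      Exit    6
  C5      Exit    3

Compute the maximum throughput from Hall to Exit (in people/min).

19

Augment Hall→Exit: bottleneck 11, flow now 11.
Augment Hall→StairC→Exit: bottleneck 5, flow now 16.
Augment Hall→C5→Exit: bottleneck 3, flow now 19.
No augmenting path remains; maximum flow = 19.
In the residual graph, reachable from Hall: {Hall}.
Min-cut edges: Hall→StairC (5), Hall→C5 (3), Hall→Exit (11); capacity 5 + 3 + 11 = 19.
This cut is saturated, so no flow can exceed 19.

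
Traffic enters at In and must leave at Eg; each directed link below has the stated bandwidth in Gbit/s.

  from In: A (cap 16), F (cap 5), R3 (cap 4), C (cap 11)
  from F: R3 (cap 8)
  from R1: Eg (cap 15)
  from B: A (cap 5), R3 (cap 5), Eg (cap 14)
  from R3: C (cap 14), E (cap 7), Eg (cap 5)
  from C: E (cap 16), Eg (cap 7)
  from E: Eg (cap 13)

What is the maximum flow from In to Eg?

Augment In→R3→Eg: bottleneck 4, flow now 4.
Augment In→C→Eg: bottleneck 7, flow now 11.
Augment In→F→R3→Eg: bottleneck 1, flow now 12.
Augment In→C→E→Eg: bottleneck 4, flow now 16.
Augment In→F→R3→E→Eg: bottleneck 4, flow now 20.
No augmenting path remains; maximum flow = 20.
In the residual graph, reachable from In: {In, A}.
Min-cut edges: In→F (5), In→R3 (4), In→C (11); capacity 5 + 4 + 11 = 20.
This cut is saturated, so no flow can exceed 20.

20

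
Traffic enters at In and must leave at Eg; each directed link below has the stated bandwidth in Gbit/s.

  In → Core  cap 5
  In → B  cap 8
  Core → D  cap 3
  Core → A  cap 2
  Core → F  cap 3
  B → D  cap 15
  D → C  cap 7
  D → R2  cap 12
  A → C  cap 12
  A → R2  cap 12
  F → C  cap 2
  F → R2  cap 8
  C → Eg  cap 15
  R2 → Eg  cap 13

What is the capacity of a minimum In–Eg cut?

13

Augment In→Core→D→C→Eg: bottleneck 3, flow now 3.
Augment In→Core→A→C→Eg: bottleneck 2, flow now 5.
Augment In→B→D→C→Eg: bottleneck 4, flow now 9.
Augment In→B→D→R2→Eg: bottleneck 4, flow now 13.
No augmenting path remains; maximum flow = 13.
By max-flow min-cut, the minimum cut capacity equals the max flow.
In the residual graph, reachable from In: {In}.
Min-cut edges: In→Core (5), In→B (8); capacity 5 + 8 = 13.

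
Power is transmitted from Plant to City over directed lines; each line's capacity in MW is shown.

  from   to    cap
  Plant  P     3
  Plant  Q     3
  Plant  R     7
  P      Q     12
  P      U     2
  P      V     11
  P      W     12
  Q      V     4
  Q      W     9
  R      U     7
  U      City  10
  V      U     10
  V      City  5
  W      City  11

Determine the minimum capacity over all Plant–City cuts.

Augment Plant→P→U→City: bottleneck 2, flow now 2.
Augment Plant→P→V→City: bottleneck 1, flow now 3.
Augment Plant→Q→V→City: bottleneck 3, flow now 6.
Augment Plant→R→U→City: bottleneck 7, flow now 13.
No augmenting path remains; maximum flow = 13.
By max-flow min-cut, the minimum cut capacity equals the max flow.
In the residual graph, reachable from Plant: {Plant}.
Min-cut edges: Plant→P (3), Plant→Q (3), Plant→R (7); capacity 3 + 3 + 7 = 13.

13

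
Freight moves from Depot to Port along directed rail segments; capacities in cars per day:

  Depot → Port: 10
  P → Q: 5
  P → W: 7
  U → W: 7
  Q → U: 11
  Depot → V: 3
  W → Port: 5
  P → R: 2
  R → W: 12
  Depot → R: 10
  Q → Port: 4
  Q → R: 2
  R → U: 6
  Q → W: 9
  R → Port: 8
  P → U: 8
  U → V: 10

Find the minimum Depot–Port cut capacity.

Augment Depot→Port: bottleneck 10, flow now 10.
Augment Depot→R→Port: bottleneck 8, flow now 18.
Augment Depot→R→W→Port: bottleneck 2, flow now 20.
No augmenting path remains; maximum flow = 20.
By max-flow min-cut, the minimum cut capacity equals the max flow.
In the residual graph, reachable from Depot: {Depot, V}.
Min-cut edges: Depot→R (10), Depot→Port (10); capacity 10 + 10 = 20.

20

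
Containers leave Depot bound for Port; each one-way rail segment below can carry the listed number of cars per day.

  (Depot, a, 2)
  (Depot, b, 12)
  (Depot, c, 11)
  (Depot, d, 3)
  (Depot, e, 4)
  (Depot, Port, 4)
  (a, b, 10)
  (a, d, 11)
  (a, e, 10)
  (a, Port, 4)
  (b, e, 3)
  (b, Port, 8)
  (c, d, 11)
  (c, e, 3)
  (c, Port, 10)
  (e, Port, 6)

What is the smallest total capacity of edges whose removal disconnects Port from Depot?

Augment Depot→Port: bottleneck 4, flow now 4.
Augment Depot→a→Port: bottleneck 2, flow now 6.
Augment Depot→b→Port: bottleneck 8, flow now 14.
Augment Depot→c→Port: bottleneck 10, flow now 24.
Augment Depot→e→Port: bottleneck 4, flow now 28.
Augment Depot→b→e→Port: bottleneck 2, flow now 30.
No augmenting path remains; maximum flow = 30.
By max-flow min-cut, the minimum cut capacity equals the max flow.
In the residual graph, reachable from Depot: {Depot, b, c, d, e}.
Min-cut edges: Depot→a (2), Depot→Port (4), b→Port (8), c→Port (10), e→Port (6); capacity 2 + 4 + 8 + 10 + 6 = 30.

30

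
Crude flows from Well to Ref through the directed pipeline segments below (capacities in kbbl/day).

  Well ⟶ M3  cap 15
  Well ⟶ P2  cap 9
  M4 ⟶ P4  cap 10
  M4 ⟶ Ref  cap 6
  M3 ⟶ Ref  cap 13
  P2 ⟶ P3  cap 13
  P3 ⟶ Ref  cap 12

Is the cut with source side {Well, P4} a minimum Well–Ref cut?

No — its capacity is 24, but the minimum cut has capacity 22.

Given cut capacity: 15 + 9 = 24.
Augment Well→M3→Ref: bottleneck 13, flow now 13.
Augment Well→P2→P3→Ref: bottleneck 9, flow now 22.
No augmenting path remains; maximum flow = 22.
In the residual graph, reachable from Well: {Well, M3}.
Min-cut edges: Well→P2 (9), M3→Ref (13); capacity 9 + 13 = 22.
Cut capacity 24 exceeds the max flow 22, so it is not minimum.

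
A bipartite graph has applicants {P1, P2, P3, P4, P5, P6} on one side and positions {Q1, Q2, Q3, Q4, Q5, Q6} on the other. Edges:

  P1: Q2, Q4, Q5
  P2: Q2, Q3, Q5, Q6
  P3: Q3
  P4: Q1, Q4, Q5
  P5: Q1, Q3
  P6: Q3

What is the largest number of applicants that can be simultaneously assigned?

Unit-capacity flow: source→left, listed edges, right→sink; max matching = max flow.
Augmenting path P1→Q2 (+1); matched 1.
Augmenting path P2→Q3 (+1); matched 2.
Augmenting path P4→Q1 (+1); matched 3.
Augmenting path P3→Q3→P2→Q5 (+1); matched 4.
Augmenting path P5→Q1→P4→Q4 (+1); matched 5.
No augmenting path remains; maximum matching = 5.
König certificate: {P1, P2, P4, P5, Q3} is a vertex cover of size 5 (every listed pair touches it), so no matching can be larger.

5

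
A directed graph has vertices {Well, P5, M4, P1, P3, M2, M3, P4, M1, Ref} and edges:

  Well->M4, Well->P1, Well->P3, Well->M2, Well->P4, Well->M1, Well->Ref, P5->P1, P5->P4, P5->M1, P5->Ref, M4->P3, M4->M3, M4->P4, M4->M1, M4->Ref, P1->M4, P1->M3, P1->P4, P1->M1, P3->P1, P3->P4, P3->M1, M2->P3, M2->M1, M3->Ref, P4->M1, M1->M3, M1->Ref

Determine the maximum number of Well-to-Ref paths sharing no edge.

Assign every edge capacity 1; by Menger, the answer equals the max flow.
Path Well→Ref (+1); total 1.
Path Well→M4→Ref (+1); total 2.
Path Well→M1→Ref (+1); total 3.
Path Well→P1→M3→Ref (+1); total 4.
No residual Well→Ref path; max flow = 4.
Certifying cut of size 4: {M1→Ref, M3→Ref, M4→Ref, Well→Ref}.

4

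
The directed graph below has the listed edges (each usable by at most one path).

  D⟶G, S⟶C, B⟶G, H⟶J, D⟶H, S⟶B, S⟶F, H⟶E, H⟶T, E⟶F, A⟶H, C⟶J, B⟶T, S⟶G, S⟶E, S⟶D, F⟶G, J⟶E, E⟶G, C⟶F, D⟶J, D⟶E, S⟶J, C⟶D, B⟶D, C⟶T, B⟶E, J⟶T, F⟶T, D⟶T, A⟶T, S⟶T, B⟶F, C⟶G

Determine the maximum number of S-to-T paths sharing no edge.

Assign every edge capacity 1; by Menger, the answer equals the max flow.
Path S→T (+1); total 1.
Path S→B→T (+1); total 2.
Path S→C→T (+1); total 3.
Path S→D→T (+1); total 4.
Path S→F→T (+1); total 5.
Path S→J→T (+1); total 6.
No residual S→T path; max flow = 6.
Certifying cut of size 6: {F→T, S→B, S→C, S→D, S→J, S→T}.

6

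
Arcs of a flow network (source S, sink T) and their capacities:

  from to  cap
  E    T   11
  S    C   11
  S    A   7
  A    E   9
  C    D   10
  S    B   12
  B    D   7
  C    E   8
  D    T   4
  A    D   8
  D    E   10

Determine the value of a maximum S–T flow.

15

Augment S→A→D→T: bottleneck 4, flow now 4.
Augment S→A→E→T: bottleneck 3, flow now 7.
Augment S→C→E→T: bottleneck 8, flow now 15.
No augmenting path remains; maximum flow = 15.
In the residual graph, reachable from S: {S, A, B, C, D, E}.
Min-cut edges: D→T (4), E→T (11); capacity 4 + 11 = 15.
This cut is saturated, so no flow can exceed 15.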